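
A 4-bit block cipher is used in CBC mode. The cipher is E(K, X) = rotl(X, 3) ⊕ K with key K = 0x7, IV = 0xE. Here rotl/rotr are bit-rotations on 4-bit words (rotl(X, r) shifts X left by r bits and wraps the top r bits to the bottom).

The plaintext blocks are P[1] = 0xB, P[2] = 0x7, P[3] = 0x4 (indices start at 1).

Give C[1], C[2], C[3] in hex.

C[1] = 0xD, C[2] = 0x2, C[3] = 0x4

CBC encryption: C_i = E(K, P_i ⊕ C_{i−1}), with C_{0} = IV.
C[1]: P[1] ⊕ 0xE = 0x5; E(K, 0x5) = 0xD.
C[2]: P[2] ⊕ 0xD = 0xA; E(K, 0xA) = 0x2.
C[3]: P[3] ⊕ 0x2 = 0x6; E(K, 0x6) = 0x4.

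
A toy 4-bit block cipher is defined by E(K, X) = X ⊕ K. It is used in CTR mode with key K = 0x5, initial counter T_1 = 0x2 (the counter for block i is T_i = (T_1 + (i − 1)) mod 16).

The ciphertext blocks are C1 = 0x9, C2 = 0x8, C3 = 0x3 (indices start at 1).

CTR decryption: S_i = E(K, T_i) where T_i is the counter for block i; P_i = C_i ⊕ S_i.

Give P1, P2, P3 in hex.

P1: T = 0x2, S = E(K, T) = 0x7; 0x9 ⊕ 0x7 = 0xE.
P2: T = 0x3, S = E(K, T) = 0x6; 0x8 ⊕ 0x6 = 0xE.
P3: T = 0x4, S = E(K, T) = 0x1; 0x3 ⊕ 0x1 = 0x2.

P1 = 0xE, P2 = 0xE, P3 = 0x2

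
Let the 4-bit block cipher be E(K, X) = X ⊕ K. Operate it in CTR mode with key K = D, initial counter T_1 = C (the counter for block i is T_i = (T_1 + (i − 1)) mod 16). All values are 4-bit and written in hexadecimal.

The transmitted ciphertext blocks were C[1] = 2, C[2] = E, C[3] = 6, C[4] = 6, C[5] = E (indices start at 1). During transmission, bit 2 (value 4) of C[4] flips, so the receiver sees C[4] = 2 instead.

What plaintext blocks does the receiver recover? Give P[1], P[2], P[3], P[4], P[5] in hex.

P[1] = 3, P[2] = E, P[3] = 5, P[4] = 0, P[5] = 3

CTR decryption: S_i = E(K, T_i) where T_i is the counter for block i; P_i = C_i ⊕ S_i.
Only C[4] changed, to 2. In CTR, a change in C_i flips the same bit in P_i only; the keystream is unaffected. Decrypting the received ciphertext:
P[1]: T = C, S = E(K, T) = 1; 2 ⊕ 1 = 3.
P[2]: T = D, S = E(K, T) = 0; E ⊕ 0 = E.
P[3]: T = E, S = E(K, T) = 3; 6 ⊕ 3 = 5.
P[4]: T = F, S = E(K, T) = 2; 2 ⊕ 2 = 0.
P[5]: T = 0, S = E(K, T) = D; E ⊕ D = 3.
Blocks that differ from the original plaintext: P[4].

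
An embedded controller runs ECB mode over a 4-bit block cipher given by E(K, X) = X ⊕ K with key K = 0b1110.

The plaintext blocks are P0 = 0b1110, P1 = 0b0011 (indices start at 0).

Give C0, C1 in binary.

ECB encryption: C_i = E(K, P_i).
C0: E(K, 0b1110) = 0b0000.
C1: E(K, 0b0011) = 0b1101.

C0 = 0b0000, C1 = 0b1101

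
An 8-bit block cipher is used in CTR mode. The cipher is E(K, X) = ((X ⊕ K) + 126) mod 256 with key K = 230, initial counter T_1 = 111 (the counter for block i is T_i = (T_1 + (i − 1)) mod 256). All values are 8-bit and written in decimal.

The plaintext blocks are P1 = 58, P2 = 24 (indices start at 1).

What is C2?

CTR encryption: S_i = E(K, T_i) where T_i is the counter for block i; C_i = P_i ⊕ S_i.
C1: T = 111, S = E(K, T) = 7; 58 ⊕ 7 = 61.
C2: T = 112, S = E(K, T) = 20; 24 ⊕ 20 = 12.

C2 = 12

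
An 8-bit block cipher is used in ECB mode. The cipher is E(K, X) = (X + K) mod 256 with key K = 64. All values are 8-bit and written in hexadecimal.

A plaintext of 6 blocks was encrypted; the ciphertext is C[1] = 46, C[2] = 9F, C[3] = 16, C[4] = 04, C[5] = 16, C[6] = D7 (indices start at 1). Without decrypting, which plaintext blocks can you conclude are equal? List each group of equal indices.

ECB encrypts each block independently with the same key, so equal ciphertext blocks imply equal plaintext blocks.
C[3] = C[5] = 16, so P[3] = P[5].

P[3] = P[5]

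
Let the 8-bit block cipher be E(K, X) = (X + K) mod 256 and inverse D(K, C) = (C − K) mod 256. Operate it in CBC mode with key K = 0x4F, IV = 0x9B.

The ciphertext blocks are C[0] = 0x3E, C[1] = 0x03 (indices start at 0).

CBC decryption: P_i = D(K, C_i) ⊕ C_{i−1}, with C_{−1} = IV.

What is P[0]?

P[0]: D(K, 0x3E) = 0xEF; 0xEF ⊕ 0x9B = 0x74.

P[0] = 0x74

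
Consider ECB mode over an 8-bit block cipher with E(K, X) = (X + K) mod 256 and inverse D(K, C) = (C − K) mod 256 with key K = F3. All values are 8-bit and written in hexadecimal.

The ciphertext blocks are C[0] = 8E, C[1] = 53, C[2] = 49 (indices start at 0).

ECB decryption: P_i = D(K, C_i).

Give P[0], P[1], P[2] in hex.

P[0]: D(K, 8E) = 9B.
P[1]: D(K, 53) = 60.
P[2]: D(K, 49) = 56.

P[0] = 9B, P[1] = 60, P[2] = 56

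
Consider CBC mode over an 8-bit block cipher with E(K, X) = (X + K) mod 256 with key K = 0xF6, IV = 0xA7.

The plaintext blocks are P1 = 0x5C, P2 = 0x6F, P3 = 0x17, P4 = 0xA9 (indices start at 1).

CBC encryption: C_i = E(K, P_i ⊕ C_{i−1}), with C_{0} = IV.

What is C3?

C1: P1 ⊕ 0xA7 = 0xFB; E(K, 0xFB) = 0xF1.
C2: P2 ⊕ 0xF1 = 0x9E; E(K, 0x9E) = 0x94.
C3: P3 ⊕ 0x94 = 0x83; E(K, 0x83) = 0x79.

C3 = 0x79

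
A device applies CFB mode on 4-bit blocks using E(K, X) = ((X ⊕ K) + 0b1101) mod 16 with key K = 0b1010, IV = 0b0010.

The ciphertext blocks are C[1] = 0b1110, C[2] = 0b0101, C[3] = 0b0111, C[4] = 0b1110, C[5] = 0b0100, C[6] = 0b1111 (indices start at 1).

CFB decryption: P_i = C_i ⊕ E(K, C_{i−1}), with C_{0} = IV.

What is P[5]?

P[5] = 0b0101

P[5]: E(K, 0b1110) = 0b0001; 0b0100 ⊕ 0b0001 = 0b0101.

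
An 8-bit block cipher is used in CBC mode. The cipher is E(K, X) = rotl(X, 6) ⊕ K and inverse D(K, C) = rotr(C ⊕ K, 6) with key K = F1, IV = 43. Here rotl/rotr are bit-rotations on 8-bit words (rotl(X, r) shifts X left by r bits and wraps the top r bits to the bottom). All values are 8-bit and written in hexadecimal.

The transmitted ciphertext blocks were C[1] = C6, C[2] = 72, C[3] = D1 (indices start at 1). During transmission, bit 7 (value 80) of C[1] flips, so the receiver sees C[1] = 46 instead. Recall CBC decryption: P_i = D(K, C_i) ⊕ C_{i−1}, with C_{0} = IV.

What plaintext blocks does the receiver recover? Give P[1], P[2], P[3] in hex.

Only C[1] changed, to 46. In CBC, a change in C_i garbles P_i and flips the same bit in P_{i+1}. Decrypting the received ciphertext:
P[1]: D(K, 46) = DE; DE ⊕ 43 = 9D.
P[2]: D(K, 72) = 0E; 0E ⊕ 46 = 48.
P[3]: D(K, D1) = 80; 80 ⊕ 72 = F2.
Blocks that differ from the original plaintext: P[1], P[2].

P[1] = 9D, P[2] = 48, P[3] = F2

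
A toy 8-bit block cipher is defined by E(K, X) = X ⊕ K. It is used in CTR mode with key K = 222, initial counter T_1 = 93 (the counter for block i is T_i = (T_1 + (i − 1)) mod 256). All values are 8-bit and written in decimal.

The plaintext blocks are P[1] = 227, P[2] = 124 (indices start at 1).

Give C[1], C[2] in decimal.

C[1] = 96, C[2] = 252

CTR encryption: S_i = E(K, T_i) where T_i is the counter for block i; C_i = P_i ⊕ S_i.
C[1]: T = 93, S = E(K, T) = 131; 227 ⊕ 131 = 96.
C[2]: T = 94, S = E(K, T) = 128; 124 ⊕ 128 = 252.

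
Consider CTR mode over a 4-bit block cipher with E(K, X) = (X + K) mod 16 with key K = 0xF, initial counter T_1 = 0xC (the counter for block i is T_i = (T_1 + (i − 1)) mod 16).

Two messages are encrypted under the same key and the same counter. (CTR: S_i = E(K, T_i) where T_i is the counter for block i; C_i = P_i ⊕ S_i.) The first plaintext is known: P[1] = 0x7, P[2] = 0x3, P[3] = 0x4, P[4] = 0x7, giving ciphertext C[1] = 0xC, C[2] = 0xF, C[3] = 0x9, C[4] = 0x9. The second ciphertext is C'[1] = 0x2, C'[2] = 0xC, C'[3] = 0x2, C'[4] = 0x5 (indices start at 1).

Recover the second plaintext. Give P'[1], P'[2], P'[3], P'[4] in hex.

In CTR with a reused counter, both messages share the same keystream S_i, so C_i ⊕ C'_i = P_i ⊕ P'_i and thus P'_i = P_i ⊕ C_i ⊕ C'_i.
P'[1]: 0x7 ⊕ 0xC ⊕ 0x2 = 0x9.
P'[2]: 0x3 ⊕ 0xF ⊕ 0xC = 0x0.
P'[3]: 0x4 ⊕ 0x9 ⊕ 0x2 = 0xF.
P'[4]: 0x7 ⊕ 0x9 ⊕ 0x5 = 0xB.

P'[1] = 0x9, P'[2] = 0x0, P'[3] = 0xF, P'[4] = 0xB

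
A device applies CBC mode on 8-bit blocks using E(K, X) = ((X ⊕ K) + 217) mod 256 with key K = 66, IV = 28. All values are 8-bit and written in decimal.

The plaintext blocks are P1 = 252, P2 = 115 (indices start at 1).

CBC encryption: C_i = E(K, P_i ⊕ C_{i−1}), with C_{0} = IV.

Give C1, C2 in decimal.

C1 = 123, C2 = 35

C1: P1 ⊕ 28 = 224; E(K, 224) = 123.
C2: P2 ⊕ 123 = 8; E(K, 8) = 35.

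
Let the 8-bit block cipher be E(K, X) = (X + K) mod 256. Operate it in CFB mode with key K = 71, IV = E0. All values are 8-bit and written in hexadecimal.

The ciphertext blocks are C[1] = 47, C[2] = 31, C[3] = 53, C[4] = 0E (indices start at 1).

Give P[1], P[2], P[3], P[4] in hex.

P[1] = 16, P[2] = 89, P[3] = F1, P[4] = CA

CFB decryption: P_i = C_i ⊕ E(K, C_{i−1}), with C_{0} = IV.
P[1]: E(K, E0) = 51; 47 ⊕ 51 = 16.
P[2]: E(K, 47) = B8; 31 ⊕ B8 = 89.
P[3]: E(K, 31) = A2; 53 ⊕ A2 = F1.
P[4]: E(K, 53) = C4; 0E ⊕ C4 = CA.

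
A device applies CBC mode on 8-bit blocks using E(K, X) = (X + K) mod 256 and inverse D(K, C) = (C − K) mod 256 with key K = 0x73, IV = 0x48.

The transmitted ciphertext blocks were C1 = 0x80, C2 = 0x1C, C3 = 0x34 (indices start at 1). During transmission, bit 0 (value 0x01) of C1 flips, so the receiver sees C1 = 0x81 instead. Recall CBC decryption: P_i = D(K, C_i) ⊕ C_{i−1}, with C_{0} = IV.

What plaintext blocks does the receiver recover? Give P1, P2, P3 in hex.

P1 = 0x46, P2 = 0x28, P3 = 0xDD

Only C1 changed, to 0x81. In CBC, a change in C_i garbles P_i and flips the same bit in P_{i+1}. Decrypting the received ciphertext:
P1: D(K, 0x81) = 0x0E; 0x0E ⊕ 0x48 = 0x46.
P2: D(K, 0x1C) = 0xA9; 0xA9 ⊕ 0x81 = 0x28.
P3: D(K, 0x34) = 0xC1; 0xC1 ⊕ 0x1C = 0xDD.
Blocks that differ from the original plaintext: P1, P2.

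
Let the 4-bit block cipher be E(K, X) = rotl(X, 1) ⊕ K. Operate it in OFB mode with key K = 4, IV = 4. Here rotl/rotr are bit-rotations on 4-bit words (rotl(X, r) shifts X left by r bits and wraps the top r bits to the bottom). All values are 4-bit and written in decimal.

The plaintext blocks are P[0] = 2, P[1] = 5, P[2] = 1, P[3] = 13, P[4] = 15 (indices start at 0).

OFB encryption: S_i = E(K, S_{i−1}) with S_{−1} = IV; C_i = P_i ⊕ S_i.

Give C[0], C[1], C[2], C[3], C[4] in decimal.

C[0] = 14, C[1] = 8, C[2] = 14, C[3] = 6, C[4] = 12

C[0]: S = E(K, 4) = 12; 2 ⊕ 12 = 14.
C[1]: S = E(K, 12) = 13; 5 ⊕ 13 = 8.
C[2]: S = E(K, 13) = 15; 1 ⊕ 15 = 14.
C[3]: S = E(K, 15) = 11; 13 ⊕ 11 = 6.
C[4]: S = E(K, 11) = 3; 15 ⊕ 3 = 12.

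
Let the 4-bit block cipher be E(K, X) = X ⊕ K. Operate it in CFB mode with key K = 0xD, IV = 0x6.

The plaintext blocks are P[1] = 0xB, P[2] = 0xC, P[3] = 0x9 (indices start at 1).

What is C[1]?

C[1] = 0x0

CFB encryption: C_i = P_i ⊕ E(K, C_{i−1}), with C_{0} = IV.
C[1]: E(K, 0x6) = 0xB; 0xB ⊕ 0xB = 0x0.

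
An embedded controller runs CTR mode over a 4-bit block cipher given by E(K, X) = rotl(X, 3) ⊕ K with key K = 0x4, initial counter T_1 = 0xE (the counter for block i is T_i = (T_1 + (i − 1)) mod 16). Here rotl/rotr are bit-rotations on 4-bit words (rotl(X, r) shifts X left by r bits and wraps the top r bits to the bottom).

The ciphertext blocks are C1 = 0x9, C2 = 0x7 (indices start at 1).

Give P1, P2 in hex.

P1 = 0xA, P2 = 0xC

CTR decryption: S_i = E(K, T_i) where T_i is the counter for block i; P_i = C_i ⊕ S_i.
P1: T = 0xE, S = E(K, T) = 0x3; 0x9 ⊕ 0x3 = 0xA.
P2: T = 0xF, S = E(K, T) = 0xB; 0x7 ⊕ 0xB = 0xC.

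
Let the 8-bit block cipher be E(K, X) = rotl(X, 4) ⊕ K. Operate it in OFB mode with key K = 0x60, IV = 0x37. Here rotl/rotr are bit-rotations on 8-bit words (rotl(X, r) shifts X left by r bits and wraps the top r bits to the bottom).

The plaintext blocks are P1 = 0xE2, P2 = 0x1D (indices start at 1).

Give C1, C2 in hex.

C1 = 0xF1, C2 = 0x4C

OFB encryption: S_i = E(K, S_{i−1}) with S_{0} = IV; C_i = P_i ⊕ S_i.
C1: S = E(K, 0x37) = 0x13; 0xE2 ⊕ 0x13 = 0xF1.
C2: S = E(K, 0x13) = 0x51; 0x1D ⊕ 0x51 = 0x4C.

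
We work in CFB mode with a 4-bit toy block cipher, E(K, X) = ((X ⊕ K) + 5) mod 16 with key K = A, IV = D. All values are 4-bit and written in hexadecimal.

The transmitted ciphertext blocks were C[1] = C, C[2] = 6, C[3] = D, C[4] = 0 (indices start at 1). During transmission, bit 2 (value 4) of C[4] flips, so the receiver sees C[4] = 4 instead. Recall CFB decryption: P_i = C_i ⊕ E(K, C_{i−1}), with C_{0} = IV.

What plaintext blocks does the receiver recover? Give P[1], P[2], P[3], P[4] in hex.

P[1] = 0, P[2] = D, P[3] = C, P[4] = 8

Only C[4] changed, to 4. In CFB, a change in C_i flips the same bit in P_i and garbles P_{i+1}. Decrypting the received ciphertext:
P[1]: E(K, D) = C; C ⊕ C = 0.
P[2]: E(K, C) = B; 6 ⊕ B = D.
P[3]: E(K, 6) = 1; D ⊕ 1 = C.
P[4]: E(K, D) = C; 4 ⊕ C = 8.
Blocks that differ from the original plaintext: P[4].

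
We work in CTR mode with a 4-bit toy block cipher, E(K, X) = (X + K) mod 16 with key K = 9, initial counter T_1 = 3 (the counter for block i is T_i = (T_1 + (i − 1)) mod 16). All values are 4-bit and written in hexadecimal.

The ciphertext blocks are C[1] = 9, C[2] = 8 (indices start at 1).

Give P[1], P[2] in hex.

P[1] = 5, P[2] = 5

CTR decryption: S_i = E(K, T_i) where T_i is the counter for block i; P_i = C_i ⊕ S_i.
P[1]: T = 3, S = E(K, T) = C; 9 ⊕ C = 5.
P[2]: T = 4, S = E(K, T) = D; 8 ⊕ D = 5.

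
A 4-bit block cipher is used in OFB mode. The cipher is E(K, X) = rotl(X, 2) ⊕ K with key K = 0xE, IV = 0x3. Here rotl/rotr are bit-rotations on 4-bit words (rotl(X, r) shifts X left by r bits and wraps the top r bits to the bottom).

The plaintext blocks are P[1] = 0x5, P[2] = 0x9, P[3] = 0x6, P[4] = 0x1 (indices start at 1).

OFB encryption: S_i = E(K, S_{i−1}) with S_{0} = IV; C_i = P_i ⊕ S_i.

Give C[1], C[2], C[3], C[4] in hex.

C[1]: S = E(K, 0x3) = 0x2; 0x5 ⊕ 0x2 = 0x7.
C[2]: S = E(K, 0x2) = 0x6; 0x9 ⊕ 0x6 = 0xF.
C[3]: S = E(K, 0x6) = 0x7; 0x6 ⊕ 0x7 = 0x1.
C[4]: S = E(K, 0x7) = 0x3; 0x1 ⊕ 0x3 = 0x2.

C[1] = 0x7, C[2] = 0xF, C[3] = 0x1, C[4] = 0x2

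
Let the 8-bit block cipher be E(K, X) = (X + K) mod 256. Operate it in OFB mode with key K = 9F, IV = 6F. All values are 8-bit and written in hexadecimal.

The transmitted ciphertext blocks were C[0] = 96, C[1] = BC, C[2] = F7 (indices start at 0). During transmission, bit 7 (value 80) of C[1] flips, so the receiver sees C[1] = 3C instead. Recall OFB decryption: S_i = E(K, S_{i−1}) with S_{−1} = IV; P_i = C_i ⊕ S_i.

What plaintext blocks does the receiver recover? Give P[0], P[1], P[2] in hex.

P[0] = 98, P[1] = 91, P[2] = BB

Only C[1] changed, to 3C. In OFB, a change in C_i flips the same bit in P_i only; the keystream is unaffected. Decrypting the received ciphertext:
P[0]: S = E(K, 6F) = 0E; 96 ⊕ 0E = 98.
P[1]: S = E(K, 0E) = AD; 3C ⊕ AD = 91.
P[2]: S = E(K, AD) = 4C; F7 ⊕ 4C = BB.
Blocks that differ from the original plaintext: P[1].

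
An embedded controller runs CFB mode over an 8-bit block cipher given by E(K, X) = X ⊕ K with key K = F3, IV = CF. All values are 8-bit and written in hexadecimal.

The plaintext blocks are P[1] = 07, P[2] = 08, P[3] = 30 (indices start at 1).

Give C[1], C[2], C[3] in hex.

C[1] = 3B, C[2] = C0, C[3] = 03

CFB encryption: C_i = P_i ⊕ E(K, C_{i−1}), with C_{0} = IV.
C[1]: E(K, CF) = 3C; 07 ⊕ 3C = 3B.
C[2]: E(K, 3B) = C8; 08 ⊕ C8 = C0.
C[3]: E(K, C0) = 33; 30 ⊕ 33 = 03.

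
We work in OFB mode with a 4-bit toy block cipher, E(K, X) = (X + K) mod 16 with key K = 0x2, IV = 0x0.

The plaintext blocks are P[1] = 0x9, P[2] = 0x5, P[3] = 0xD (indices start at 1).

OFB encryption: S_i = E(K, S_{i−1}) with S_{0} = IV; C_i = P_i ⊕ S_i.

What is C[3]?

C[3] = 0xB

C[1]: S = E(K, 0x0) = 0x2; 0x9 ⊕ 0x2 = 0xB.
C[2]: S = E(K, 0x2) = 0x4; 0x5 ⊕ 0x4 = 0x1.
C[3]: S = E(K, 0x4) = 0x6; 0xD ⊕ 0x6 = 0xB.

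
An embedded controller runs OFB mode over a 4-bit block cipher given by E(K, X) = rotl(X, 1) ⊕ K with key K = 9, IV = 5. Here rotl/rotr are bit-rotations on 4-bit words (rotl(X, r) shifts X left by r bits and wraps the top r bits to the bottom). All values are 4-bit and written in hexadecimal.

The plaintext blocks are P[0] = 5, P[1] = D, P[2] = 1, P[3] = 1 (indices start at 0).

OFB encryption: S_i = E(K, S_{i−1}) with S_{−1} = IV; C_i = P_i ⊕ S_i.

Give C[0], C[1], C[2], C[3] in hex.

C[0]: S = E(K, 5) = 3; 5 ⊕ 3 = 6.
C[1]: S = E(K, 3) = F; D ⊕ F = 2.
C[2]: S = E(K, F) = 6; 1 ⊕ 6 = 7.
C[3]: S = E(K, 6) = 5; 1 ⊕ 5 = 4.

C[0] = 6, C[1] = 2, C[2] = 7, C[3] = 4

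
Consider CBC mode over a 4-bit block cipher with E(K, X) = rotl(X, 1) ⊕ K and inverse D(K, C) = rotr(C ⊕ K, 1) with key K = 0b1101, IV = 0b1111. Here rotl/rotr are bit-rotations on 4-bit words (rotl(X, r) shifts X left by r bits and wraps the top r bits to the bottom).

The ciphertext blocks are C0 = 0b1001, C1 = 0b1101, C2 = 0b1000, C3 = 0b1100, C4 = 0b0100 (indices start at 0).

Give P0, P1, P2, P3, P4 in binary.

CBC decryption: P_i = D(K, C_i) ⊕ C_{i−1}, with C_{−1} = IV.
P0: D(K, 0b1001) = 0b0010; 0b0010 ⊕ 0b1111 = 0b1101.
P1: D(K, 0b1101) = 0b0000; 0b0000 ⊕ 0b1001 = 0b1001.
P2: D(K, 0b1000) = 0b1010; 0b1010 ⊕ 0b1101 = 0b0111.
P3: D(K, 0b1100) = 0b1000; 0b1000 ⊕ 0b1000 = 0b0000.
P4: D(K, 0b0100) = 0b1100; 0b1100 ⊕ 0b1100 = 0b0000.

P0 = 0b1101, P1 = 0b1001, P2 = 0b0111, P3 = 0b0000, P4 = 0b0000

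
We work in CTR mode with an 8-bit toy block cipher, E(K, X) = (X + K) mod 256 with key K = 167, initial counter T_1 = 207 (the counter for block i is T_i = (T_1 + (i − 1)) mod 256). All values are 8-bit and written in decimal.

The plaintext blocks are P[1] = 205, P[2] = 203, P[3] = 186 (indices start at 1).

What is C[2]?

C[2] = 188

CTR encryption: S_i = E(K, T_i) where T_i is the counter for block i; C_i = P_i ⊕ S_i.
C[1]: T = 207, S = E(K, T) = 118; 205 ⊕ 118 = 187.
C[2]: T = 208, S = E(K, T) = 119; 203 ⊕ 119 = 188.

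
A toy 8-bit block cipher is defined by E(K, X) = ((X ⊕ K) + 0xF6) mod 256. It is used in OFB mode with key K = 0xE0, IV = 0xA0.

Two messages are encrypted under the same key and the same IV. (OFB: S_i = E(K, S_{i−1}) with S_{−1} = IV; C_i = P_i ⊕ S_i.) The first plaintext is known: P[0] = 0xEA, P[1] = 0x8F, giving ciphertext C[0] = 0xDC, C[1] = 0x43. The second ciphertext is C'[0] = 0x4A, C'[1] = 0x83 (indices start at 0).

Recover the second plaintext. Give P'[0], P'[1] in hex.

In OFB with a reused IV, both messages share the same keystream S_i, so C_i ⊕ C'_i = P_i ⊕ P'_i and thus P'_i = P_i ⊕ C_i ⊕ C'_i.
P'[0]: 0xEA ⊕ 0xDC ⊕ 0x4A = 0x7C.
P'[1]: 0x8F ⊕ 0x43 ⊕ 0x83 = 0x4F.

P'[0] = 0x7C, P'[1] = 0x4F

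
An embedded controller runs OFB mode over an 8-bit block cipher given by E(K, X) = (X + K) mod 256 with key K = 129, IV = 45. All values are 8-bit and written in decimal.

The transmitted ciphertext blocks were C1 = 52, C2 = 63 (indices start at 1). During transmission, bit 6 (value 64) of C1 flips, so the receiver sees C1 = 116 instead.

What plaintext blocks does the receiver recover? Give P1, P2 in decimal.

OFB decryption: S_i = E(K, S_{i−1}) with S_{0} = IV; P_i = C_i ⊕ S_i.
Only C1 changed, to 116. In OFB, a change in C_i flips the same bit in P_i only; the keystream is unaffected. Decrypting the received ciphertext:
P1: S = E(K, 45) = 174; 116 ⊕ 174 = 218.
P2: S = E(K, 174) = 47; 63 ⊕ 47 = 16.
Blocks that differ from the original plaintext: P1.

P1 = 218, P2 = 16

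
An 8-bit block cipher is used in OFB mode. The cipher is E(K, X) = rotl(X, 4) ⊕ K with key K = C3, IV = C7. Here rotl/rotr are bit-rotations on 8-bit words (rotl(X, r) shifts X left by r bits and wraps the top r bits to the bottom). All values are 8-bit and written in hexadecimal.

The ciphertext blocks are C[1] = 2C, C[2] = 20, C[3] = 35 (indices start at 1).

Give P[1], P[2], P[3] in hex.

P[1] = 93, P[2] = 18, P[3] = 75

OFB decryption: S_i = E(K, S_{i−1}) with S_{0} = IV; P_i = C_i ⊕ S_i.
P[1]: S = E(K, C7) = BF; 2C ⊕ BF = 93.
P[2]: S = E(K, BF) = 38; 20 ⊕ 38 = 18.
P[3]: S = E(K, 38) = 40; 35 ⊕ 40 = 75.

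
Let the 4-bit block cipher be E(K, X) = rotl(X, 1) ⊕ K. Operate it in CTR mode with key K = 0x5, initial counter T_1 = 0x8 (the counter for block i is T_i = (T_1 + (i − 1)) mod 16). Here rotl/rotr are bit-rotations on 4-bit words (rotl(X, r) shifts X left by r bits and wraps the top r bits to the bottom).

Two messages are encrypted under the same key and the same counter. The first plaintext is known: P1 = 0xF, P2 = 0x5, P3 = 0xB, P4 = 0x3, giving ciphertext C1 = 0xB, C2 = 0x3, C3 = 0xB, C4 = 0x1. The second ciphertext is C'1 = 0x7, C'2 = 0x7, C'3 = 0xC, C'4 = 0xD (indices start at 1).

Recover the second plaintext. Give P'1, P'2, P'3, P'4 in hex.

P'1 = 0x3, P'2 = 0x1, P'3 = 0xC, P'4 = 0xF

In CTR with a reused counter, both messages share the same keystream S_i, so C_i ⊕ C'_i = P_i ⊕ P'_i and thus P'_i = P_i ⊕ C_i ⊕ C'_i.
P'1: 0xF ⊕ 0xB ⊕ 0x7 = 0x3.
P'2: 0x5 ⊕ 0x3 ⊕ 0x7 = 0x1.
P'3: 0xB ⊕ 0xB ⊕ 0xC = 0xC.
P'4: 0x3 ⊕ 0x1 ⊕ 0xD = 0xF.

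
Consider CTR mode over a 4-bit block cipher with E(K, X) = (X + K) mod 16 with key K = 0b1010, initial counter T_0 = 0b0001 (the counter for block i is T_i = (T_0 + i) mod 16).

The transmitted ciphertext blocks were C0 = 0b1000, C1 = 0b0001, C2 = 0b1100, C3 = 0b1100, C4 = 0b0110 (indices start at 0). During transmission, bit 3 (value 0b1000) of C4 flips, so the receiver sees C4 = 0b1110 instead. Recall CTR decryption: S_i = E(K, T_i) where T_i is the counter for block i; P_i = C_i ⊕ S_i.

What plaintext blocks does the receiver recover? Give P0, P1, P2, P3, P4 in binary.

P0 = 0b0011, P1 = 0b1101, P2 = 0b0001, P3 = 0b0010, P4 = 0b0001

Only C4 changed, to 0b1110. In CTR, a change in C_i flips the same bit in P_i only; the keystream is unaffected. Decrypting the received ciphertext:
P0: T = 0b0001, S = E(K, T) = 0b1011; 0b1000 ⊕ 0b1011 = 0b0011.
P1: T = 0b0010, S = E(K, T) = 0b1100; 0b0001 ⊕ 0b1100 = 0b1101.
P2: T = 0b0011, S = E(K, T) = 0b1101; 0b1100 ⊕ 0b1101 = 0b0001.
P3: T = 0b0100, S = E(K, T) = 0b1110; 0b1100 ⊕ 0b1110 = 0b0010.
P4: T = 0b0101, S = E(K, T) = 0b1111; 0b1110 ⊕ 0b1111 = 0b0001.
Blocks that differ from the original plaintext: P4.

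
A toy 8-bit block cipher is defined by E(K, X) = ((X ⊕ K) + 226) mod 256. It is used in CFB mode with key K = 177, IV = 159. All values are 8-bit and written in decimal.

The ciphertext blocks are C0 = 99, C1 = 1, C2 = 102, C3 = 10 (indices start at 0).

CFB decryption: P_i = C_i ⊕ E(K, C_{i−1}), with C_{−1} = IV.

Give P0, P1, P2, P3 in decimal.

P0: E(K, 159) = 16; 99 ⊕ 16 = 115.
P1: E(K, 99) = 180; 1 ⊕ 180 = 181.
P2: E(K, 1) = 146; 102 ⊕ 146 = 244.
P3: E(K, 102) = 185; 10 ⊕ 185 = 179.

P0 = 115, P1 = 181, P2 = 244, P3 = 179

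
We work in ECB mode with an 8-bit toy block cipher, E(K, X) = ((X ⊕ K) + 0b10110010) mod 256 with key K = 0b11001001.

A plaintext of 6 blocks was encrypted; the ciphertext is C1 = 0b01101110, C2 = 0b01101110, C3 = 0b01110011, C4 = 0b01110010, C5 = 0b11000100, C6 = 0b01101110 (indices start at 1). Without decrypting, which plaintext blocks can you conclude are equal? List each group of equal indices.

ECB encrypts each block independently with the same key, so equal ciphertext blocks imply equal plaintext blocks.
C1 = C2 = C6 = 0b01101110, so P1 = P2 = P6.

P1 = P2 = P6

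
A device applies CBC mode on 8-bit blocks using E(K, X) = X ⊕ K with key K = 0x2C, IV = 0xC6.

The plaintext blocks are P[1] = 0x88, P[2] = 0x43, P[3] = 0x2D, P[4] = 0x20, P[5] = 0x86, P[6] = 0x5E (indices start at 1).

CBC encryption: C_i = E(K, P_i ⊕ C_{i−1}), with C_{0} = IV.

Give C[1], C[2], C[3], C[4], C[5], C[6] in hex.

C[1]: P[1] ⊕ 0xC6 = 0x4E; E(K, 0x4E) = 0x62.
C[2]: P[2] ⊕ 0x62 = 0x21; E(K, 0x21) = 0x0D.
C[3]: P[3] ⊕ 0x0D = 0x20; E(K, 0x20) = 0x0C.
C[4]: P[4] ⊕ 0x0C = 0x2C; E(K, 0x2C) = 0x00.
C[5]: P[5] ⊕ 0x00 = 0x86; E(K, 0x86) = 0xAA.
C[6]: P[6] ⊕ 0xAA = 0xF4; E(K, 0xF4) = 0xD8.

C[1] = 0x62, C[2] = 0x0D, C[3] = 0x0C, C[4] = 0x00, C[5] = 0xAA, C[6] = 0xD8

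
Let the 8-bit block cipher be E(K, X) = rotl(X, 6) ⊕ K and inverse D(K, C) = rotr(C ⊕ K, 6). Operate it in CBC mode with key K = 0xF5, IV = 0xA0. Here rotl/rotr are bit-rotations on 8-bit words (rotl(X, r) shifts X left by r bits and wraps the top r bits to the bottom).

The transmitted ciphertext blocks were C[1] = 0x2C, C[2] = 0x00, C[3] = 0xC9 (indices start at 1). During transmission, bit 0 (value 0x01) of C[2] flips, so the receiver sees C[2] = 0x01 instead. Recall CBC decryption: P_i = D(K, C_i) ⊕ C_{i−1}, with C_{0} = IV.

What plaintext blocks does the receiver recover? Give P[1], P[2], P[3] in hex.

P[1] = 0xC7, P[2] = 0xFF, P[3] = 0xF1

Only C[2] changed, to 0x01. In CBC, a change in C_i garbles P_i and flips the same bit in P_{i+1}. Decrypting the received ciphertext:
P[1]: D(K, 0x2C) = 0x67; 0x67 ⊕ 0xA0 = 0xC7.
P[2]: D(K, 0x01) = 0xD3; 0xD3 ⊕ 0x2C = 0xFF.
P[3]: D(K, 0xC9) = 0xF0; 0xF0 ⊕ 0x01 = 0xF1.
Blocks that differ from the original plaintext: P[2], P[3].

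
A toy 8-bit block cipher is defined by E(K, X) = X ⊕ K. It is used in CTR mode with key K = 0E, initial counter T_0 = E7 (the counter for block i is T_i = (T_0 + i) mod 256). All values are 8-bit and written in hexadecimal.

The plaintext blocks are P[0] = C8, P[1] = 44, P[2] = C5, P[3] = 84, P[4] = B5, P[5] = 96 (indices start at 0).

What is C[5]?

C[5] = 74

CTR encryption: S_i = E(K, T_i) where T_i is the counter for block i; C_i = P_i ⊕ S_i.
C[0]: T = E7, S = E(K, T) = E9; C8 ⊕ E9 = 21.
C[1]: T = E8, S = E(K, T) = E6; 44 ⊕ E6 = A2.
C[2]: T = E9, S = E(K, T) = E7; C5 ⊕ E7 = 22.
C[3]: T = EA, S = E(K, T) = E4; 84 ⊕ E4 = 60.
C[4]: T = EB, S = E(K, T) = E5; B5 ⊕ E5 = 50.
C[5]: T = EC, S = E(K, T) = E2; 96 ⊕ E2 = 74.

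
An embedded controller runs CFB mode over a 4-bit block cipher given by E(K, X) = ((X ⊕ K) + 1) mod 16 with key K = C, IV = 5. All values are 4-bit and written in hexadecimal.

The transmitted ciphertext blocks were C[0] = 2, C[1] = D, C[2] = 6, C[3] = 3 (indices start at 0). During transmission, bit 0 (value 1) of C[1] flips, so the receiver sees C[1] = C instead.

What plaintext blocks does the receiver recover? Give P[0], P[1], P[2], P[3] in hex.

CFB decryption: P_i = C_i ⊕ E(K, C_{i−1}), with C_{−1} = IV.
Only C[1] changed, to C. In CFB, a change in C_i flips the same bit in P_i and garbles P_{i+1}. Decrypting the received ciphertext:
P[0]: E(K, 5) = A; 2 ⊕ A = 8.
P[1]: E(K, 2) = F; C ⊕ F = 3.
P[2]: E(K, C) = 1; 6 ⊕ 1 = 7.
P[3]: E(K, 6) = B; 3 ⊕ B = 8.
Blocks that differ from the original plaintext: P[1], P[2].

P[0] = 8, P[1] = 3, P[2] = 7, P[3] = 8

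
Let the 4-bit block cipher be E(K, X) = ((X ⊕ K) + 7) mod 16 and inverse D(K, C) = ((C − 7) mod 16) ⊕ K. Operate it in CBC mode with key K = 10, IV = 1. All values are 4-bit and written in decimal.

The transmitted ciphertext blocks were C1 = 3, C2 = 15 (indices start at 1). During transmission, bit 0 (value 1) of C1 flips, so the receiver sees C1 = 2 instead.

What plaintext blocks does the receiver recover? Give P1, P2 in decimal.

CBC decryption: P_i = D(K, C_i) ⊕ C_{i−1}, with C_{0} = IV.
Only C1 changed, to 2. In CBC, a change in C_i garbles P_i and flips the same bit in P_{i+1}. Decrypting the received ciphertext:
P1: D(K, 2) = 1; 1 ⊕ 1 = 0.
P2: D(K, 15) = 2; 2 ⊕ 2 = 0.
Blocks that differ from the original plaintext: P1, P2.

P1 = 0, P2 = 0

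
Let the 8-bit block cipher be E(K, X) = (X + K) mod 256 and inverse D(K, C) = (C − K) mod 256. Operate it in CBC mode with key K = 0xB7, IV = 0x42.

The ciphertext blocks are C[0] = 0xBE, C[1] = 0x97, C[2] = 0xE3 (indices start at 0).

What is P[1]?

P[1] = 0x5E

CBC decryption: P_i = D(K, C_i) ⊕ C_{i−1}, with C_{−1} = IV.
P[1]: D(K, 0x97) = 0xE0; 0xE0 ⊕ 0xBE = 0x5E.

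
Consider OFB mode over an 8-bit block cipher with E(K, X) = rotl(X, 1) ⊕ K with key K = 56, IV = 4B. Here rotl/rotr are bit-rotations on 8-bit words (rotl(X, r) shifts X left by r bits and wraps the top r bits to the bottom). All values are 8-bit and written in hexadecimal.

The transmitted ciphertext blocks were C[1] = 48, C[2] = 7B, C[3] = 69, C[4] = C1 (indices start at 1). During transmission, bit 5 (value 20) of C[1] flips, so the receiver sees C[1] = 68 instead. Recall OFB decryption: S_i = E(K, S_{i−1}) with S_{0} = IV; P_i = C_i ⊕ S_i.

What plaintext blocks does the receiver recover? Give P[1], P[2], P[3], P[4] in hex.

P[1] = A8, P[2] = AC, P[3] = 90, P[4] = 64

Only C[1] changed, to 68. In OFB, a change in C_i flips the same bit in P_i only; the keystream is unaffected. Decrypting the received ciphertext:
P[1]: S = E(K, 4B) = C0; 68 ⊕ C0 = A8.
P[2]: S = E(K, C0) = D7; 7B ⊕ D7 = AC.
P[3]: S = E(K, D7) = F9; 69 ⊕ F9 = 90.
P[4]: S = E(K, F9) = A5; C1 ⊕ A5 = 64.
Blocks that differ from the original plaintext: P[1].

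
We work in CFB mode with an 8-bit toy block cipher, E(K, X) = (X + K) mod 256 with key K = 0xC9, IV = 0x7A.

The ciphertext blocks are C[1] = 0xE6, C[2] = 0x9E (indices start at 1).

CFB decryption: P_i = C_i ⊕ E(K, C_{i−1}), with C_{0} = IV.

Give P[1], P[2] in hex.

P[1]: E(K, 0x7A) = 0x43; 0xE6 ⊕ 0x43 = 0xA5.
P[2]: E(K, 0xE6) = 0xAF; 0x9E ⊕ 0xAF = 0x31.

P[1] = 0xA5, P[2] = 0x31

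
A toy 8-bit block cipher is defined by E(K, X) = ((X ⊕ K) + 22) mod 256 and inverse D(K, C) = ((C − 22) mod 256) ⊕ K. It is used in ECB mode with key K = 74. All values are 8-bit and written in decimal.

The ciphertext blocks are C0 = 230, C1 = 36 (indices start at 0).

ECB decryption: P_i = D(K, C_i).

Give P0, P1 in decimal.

P0 = 154, P1 = 68

P0: D(K, 230) = 154.
P1: D(K, 36) = 68.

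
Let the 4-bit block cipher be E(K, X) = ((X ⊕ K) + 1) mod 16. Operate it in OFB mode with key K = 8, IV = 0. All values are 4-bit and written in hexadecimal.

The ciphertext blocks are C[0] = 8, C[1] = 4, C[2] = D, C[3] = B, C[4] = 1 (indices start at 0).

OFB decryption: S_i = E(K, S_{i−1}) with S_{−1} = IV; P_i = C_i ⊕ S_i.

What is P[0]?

P[0]: S = E(K, 0) = 9; 8 ⊕ 9 = 1.

P[0] = 1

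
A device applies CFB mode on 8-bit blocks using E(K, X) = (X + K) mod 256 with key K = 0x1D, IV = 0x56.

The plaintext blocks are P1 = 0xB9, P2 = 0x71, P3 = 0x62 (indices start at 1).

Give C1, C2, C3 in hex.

CFB encryption: C_i = P_i ⊕ E(K, C_{i−1}), with C_{0} = IV.
C1: E(K, 0x56) = 0x73; 0xB9 ⊕ 0x73 = 0xCA.
C2: E(K, 0xCA) = 0xE7; 0x71 ⊕ 0xE7 = 0x96.
C3: E(K, 0x96) = 0xB3; 0x62 ⊕ 0xB3 = 0xD1.

C1 = 0xCA, C2 = 0x96, C3 = 0xD1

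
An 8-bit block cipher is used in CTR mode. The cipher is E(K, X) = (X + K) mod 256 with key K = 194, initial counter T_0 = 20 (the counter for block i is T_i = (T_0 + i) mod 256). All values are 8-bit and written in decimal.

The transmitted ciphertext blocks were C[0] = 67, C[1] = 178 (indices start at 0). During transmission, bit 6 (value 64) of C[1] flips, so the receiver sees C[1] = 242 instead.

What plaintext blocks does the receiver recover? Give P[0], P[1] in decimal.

CTR decryption: S_i = E(K, T_i) where T_i is the counter for block i; P_i = C_i ⊕ S_i.
Only C[1] changed, to 242. In CTR, a change in C_i flips the same bit in P_i only; the keystream is unaffected. Decrypting the received ciphertext:
P[0]: T = 20, S = E(K, T) = 214; 67 ⊕ 214 = 149.
P[1]: T = 21, S = E(K, T) = 215; 242 ⊕ 215 = 37.
Blocks that differ from the original plaintext: P[1].

P[0] = 149, P[1] = 37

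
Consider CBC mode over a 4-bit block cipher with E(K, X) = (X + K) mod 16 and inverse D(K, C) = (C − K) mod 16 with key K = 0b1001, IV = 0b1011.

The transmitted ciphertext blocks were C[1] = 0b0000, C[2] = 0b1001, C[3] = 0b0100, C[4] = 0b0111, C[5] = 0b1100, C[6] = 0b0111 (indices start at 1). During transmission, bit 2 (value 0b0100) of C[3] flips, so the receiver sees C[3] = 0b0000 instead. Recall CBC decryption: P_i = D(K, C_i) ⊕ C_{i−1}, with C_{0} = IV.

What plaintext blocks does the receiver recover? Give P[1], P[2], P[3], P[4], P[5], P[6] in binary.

P[1] = 0b1100, P[2] = 0b0000, P[3] = 0b1110, P[4] = 0b1110, P[5] = 0b0100, P[6] = 0b0010

Only C[3] changed, to 0b0000. In CBC, a change in C_i garbles P_i and flips the same bit in P_{i+1}. Decrypting the received ciphertext:
P[1]: D(K, 0b0000) = 0b0111; 0b0111 ⊕ 0b1011 = 0b1100.
P[2]: D(K, 0b1001) = 0b0000; 0b0000 ⊕ 0b0000 = 0b0000.
P[3]: D(K, 0b0000) = 0b0111; 0b0111 ⊕ 0b1001 = 0b1110.
P[4]: D(K, 0b0111) = 0b1110; 0b1110 ⊕ 0b0000 = 0b1110.
P[5]: D(K, 0b1100) = 0b0011; 0b0011 ⊕ 0b0111 = 0b0100.
P[6]: D(K, 0b0111) = 0b1110; 0b1110 ⊕ 0b1100 = 0b0010.
Blocks that differ from the original plaintext: P[3], P[4].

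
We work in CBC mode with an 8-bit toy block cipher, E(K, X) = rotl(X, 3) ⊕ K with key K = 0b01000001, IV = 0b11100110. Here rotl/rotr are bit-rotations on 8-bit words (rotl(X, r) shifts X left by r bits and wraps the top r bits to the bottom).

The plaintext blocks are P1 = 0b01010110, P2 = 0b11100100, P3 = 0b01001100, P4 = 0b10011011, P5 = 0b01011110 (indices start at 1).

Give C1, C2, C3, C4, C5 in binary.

CBC encryption: C_i = E(K, P_i ⊕ C_{i−1}), with C_{0} = IV.
C1: P1 ⊕ 0b11100110 = 0b10110000; E(K, 0b10110000) = 0b11000100.
C2: P2 ⊕ 0b11000100 = 0b00100000; E(K, 0b00100000) = 0b01000000.
C3: P3 ⊕ 0b01000000 = 0b00001100; E(K, 0b00001100) = 0b00100001.
C4: P4 ⊕ 0b00100001 = 0b10111010; E(K, 0b10111010) = 0b10010100.
C5: P5 ⊕ 0b10010100 = 0b11001010; E(K, 0b11001010) = 0b00010111.

C1 = 0b11000100, C2 = 0b01000000, C3 = 0b00100001, C4 = 0b10010100, C5 = 0b00010111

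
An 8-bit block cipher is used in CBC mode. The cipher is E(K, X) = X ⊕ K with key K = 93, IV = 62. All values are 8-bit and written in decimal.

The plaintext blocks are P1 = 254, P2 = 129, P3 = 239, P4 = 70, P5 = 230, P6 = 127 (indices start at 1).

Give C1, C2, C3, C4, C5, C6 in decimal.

C1 = 157, C2 = 65, C3 = 243, C4 = 232, C5 = 83, C6 = 113

CBC encryption: C_i = E(K, P_i ⊕ C_{i−1}), with C_{0} = IV.
C1: P1 ⊕ 62 = 192; E(K, 192) = 157.
C2: P2 ⊕ 157 = 28; E(K, 28) = 65.
C3: P3 ⊕ 65 = 174; E(K, 174) = 243.
C4: P4 ⊕ 243 = 181; E(K, 181) = 232.
C5: P5 ⊕ 232 = 14; E(K, 14) = 83.
C6: P6 ⊕ 83 = 44; E(K, 44) = 113.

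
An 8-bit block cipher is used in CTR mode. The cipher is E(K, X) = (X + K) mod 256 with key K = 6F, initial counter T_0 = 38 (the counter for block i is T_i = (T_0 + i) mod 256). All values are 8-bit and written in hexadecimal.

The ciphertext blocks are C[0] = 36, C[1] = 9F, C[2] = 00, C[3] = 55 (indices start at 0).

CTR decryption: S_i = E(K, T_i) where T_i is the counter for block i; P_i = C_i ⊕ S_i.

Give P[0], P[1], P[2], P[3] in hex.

P[0] = 91, P[1] = 37, P[2] = A9, P[3] = FF

P[0]: T = 38, S = E(K, T) = A7; 36 ⊕ A7 = 91.
P[1]: T = 39, S = E(K, T) = A8; 9F ⊕ A8 = 37.
P[2]: T = 3A, S = E(K, T) = A9; 00 ⊕ A9 = A9.
P[3]: T = 3B, S = E(K, T) = AA; 55 ⊕ AA = FF.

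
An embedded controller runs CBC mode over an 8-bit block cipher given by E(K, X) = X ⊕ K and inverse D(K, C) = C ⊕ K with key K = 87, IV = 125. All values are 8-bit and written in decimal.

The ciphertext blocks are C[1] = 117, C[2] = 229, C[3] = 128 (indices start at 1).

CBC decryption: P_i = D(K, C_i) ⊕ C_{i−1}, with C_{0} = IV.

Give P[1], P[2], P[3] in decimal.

P[1]: D(K, 117) = 34; 34 ⊕ 125 = 95.
P[2]: D(K, 229) = 178; 178 ⊕ 117 = 199.
P[3]: D(K, 128) = 215; 215 ⊕ 229 = 50.

P[1] = 95, P[2] = 199, P[3] = 50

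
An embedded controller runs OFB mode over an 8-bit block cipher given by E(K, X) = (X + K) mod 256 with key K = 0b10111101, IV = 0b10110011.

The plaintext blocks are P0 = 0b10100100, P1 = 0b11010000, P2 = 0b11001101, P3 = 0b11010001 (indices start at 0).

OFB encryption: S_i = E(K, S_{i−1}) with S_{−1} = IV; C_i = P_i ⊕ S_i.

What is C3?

C3 = 0b01110110

C0: S = E(K, 0b10110011) = 0b01110000; 0b10100100 ⊕ 0b01110000 = 0b11010100.
C1: S = E(K, 0b01110000) = 0b00101101; 0b11010000 ⊕ 0b00101101 = 0b11111101.
C2: S = E(K, 0b00101101) = 0b11101010; 0b11001101 ⊕ 0b11101010 = 0b00100111.
C3: S = E(K, 0b11101010) = 0b10100111; 0b11010001 ⊕ 0b10100111 = 0b01110110.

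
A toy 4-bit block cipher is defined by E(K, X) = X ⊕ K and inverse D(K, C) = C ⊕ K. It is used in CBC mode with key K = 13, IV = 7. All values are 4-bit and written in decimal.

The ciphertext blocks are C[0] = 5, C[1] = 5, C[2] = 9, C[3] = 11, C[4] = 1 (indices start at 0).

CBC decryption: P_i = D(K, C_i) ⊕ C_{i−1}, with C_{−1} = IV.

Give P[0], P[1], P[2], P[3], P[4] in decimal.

P[0] = 15, P[1] = 13, P[2] = 1, P[3] = 15, P[4] = 7

P[0]: D(K, 5) = 8; 8 ⊕ 7 = 15.
P[1]: D(K, 5) = 8; 8 ⊕ 5 = 13.
P[2]: D(K, 9) = 4; 4 ⊕ 5 = 1.
P[3]: D(K, 11) = 6; 6 ⊕ 9 = 15.
P[4]: D(K, 1) = 12; 12 ⊕ 11 = 7.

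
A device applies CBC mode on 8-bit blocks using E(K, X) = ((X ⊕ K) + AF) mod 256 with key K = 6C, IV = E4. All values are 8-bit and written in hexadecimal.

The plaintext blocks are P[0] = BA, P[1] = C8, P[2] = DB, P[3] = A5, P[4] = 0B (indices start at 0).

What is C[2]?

CBC encryption: C_i = E(K, P_i ⊕ C_{i−1}), with C_{−1} = IV.
C[0]: P[0] ⊕ E4 = 5E; E(K, 5E) = E1.
C[1]: P[1] ⊕ E1 = 29; E(K, 29) = F4.
C[2]: P[2] ⊕ F4 = 2F; E(K, 2F) = F2.

C[2] = F2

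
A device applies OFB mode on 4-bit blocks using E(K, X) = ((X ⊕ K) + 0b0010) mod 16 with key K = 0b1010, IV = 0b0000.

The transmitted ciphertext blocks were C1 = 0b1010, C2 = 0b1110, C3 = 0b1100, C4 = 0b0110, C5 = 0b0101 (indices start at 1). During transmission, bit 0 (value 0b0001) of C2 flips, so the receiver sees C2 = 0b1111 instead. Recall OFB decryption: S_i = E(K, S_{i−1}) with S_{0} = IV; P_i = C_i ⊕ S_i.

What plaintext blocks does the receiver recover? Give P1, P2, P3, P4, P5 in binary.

P1 = 0b0110, P2 = 0b0111, P3 = 0b1000, P4 = 0b0110, P5 = 0b1001

Only C2 changed, to 0b1111. In OFB, a change in C_i flips the same bit in P_i only; the keystream is unaffected. Decrypting the received ciphertext:
P1: S = E(K, 0b0000) = 0b1100; 0b1010 ⊕ 0b1100 = 0b0110.
P2: S = E(K, 0b1100) = 0b1000; 0b1111 ⊕ 0b1000 = 0b0111.
P3: S = E(K, 0b1000) = 0b0100; 0b1100 ⊕ 0b0100 = 0b1000.
P4: S = E(K, 0b0100) = 0b0000; 0b0110 ⊕ 0b0000 = 0b0110.
P5: S = E(K, 0b0000) = 0b1100; 0b0101 ⊕ 0b1100 = 0b1001.
Blocks that differ from the original plaintext: P2.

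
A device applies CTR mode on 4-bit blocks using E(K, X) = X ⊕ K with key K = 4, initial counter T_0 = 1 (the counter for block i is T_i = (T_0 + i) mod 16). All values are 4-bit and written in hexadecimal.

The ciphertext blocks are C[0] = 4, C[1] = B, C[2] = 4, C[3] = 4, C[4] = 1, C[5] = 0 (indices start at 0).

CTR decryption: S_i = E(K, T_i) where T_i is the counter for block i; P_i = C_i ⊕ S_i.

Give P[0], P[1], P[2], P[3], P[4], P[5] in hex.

P[0]: T = 1, S = E(K, T) = 5; 4 ⊕ 5 = 1.
P[1]: T = 2, S = E(K, T) = 6; B ⊕ 6 = D.
P[2]: T = 3, S = E(K, T) = 7; 4 ⊕ 7 = 3.
P[3]: T = 4, S = E(K, T) = 0; 4 ⊕ 0 = 4.
P[4]: T = 5, S = E(K, T) = 1; 1 ⊕ 1 = 0.
P[5]: T = 6, S = E(K, T) = 2; 0 ⊕ 2 = 2.

P[0] = 1, P[1] = D, P[2] = 3, P[3] = 4, P[4] = 0, P[5] = 2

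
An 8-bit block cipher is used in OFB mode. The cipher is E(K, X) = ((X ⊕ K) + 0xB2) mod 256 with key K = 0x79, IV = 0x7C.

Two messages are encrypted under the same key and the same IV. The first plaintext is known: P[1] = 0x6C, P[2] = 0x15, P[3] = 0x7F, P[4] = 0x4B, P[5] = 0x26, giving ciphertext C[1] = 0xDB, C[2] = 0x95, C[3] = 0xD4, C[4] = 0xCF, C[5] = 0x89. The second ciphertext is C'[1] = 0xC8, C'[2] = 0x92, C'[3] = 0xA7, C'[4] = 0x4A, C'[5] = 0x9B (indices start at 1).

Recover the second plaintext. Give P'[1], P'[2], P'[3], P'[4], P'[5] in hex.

P'[1] = 0x7F, P'[2] = 0x12, P'[3] = 0x0C, P'[4] = 0xCE, P'[5] = 0x34

In OFB with a reused IV, both messages share the same keystream S_i, so C_i ⊕ C'_i = P_i ⊕ P'_i and thus P'_i = P_i ⊕ C_i ⊕ C'_i.
P'[1]: 0x6C ⊕ 0xDB ⊕ 0xC8 = 0x7F.
P'[2]: 0x15 ⊕ 0x95 ⊕ 0x92 = 0x12.
P'[3]: 0x7F ⊕ 0xD4 ⊕ 0xA7 = 0x0C.
P'[4]: 0x4B ⊕ 0xCF ⊕ 0x4A = 0xCE.
P'[5]: 0x26 ⊕ 0x89 ⊕ 0x9B = 0x34.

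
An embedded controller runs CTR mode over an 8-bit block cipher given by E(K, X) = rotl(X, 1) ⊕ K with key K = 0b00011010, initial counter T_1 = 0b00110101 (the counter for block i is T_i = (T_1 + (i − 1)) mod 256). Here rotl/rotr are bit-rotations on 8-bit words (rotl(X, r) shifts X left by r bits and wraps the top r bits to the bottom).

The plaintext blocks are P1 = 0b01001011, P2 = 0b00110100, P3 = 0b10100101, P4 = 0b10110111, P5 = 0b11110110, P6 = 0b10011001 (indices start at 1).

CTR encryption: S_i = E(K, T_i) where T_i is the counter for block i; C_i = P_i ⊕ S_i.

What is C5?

C5 = 0b10011110

C1: T = 0b00110101, S = E(K, T) = 0b01110000; 0b01001011 ⊕ 0b01110000 = 0b00111011.
C2: T = 0b00110110, S = E(K, T) = 0b01110110; 0b00110100 ⊕ 0b01110110 = 0b01000010.
C3: T = 0b00110111, S = E(K, T) = 0b01110100; 0b10100101 ⊕ 0b01110100 = 0b11010001.
C4: T = 0b00111000, S = E(K, T) = 0b01101010; 0b10110111 ⊕ 0b01101010 = 0b11011101.
C5: T = 0b00111001, S = E(K, T) = 0b01101000; 0b11110110 ⊕ 0b01101000 = 0b10011110.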